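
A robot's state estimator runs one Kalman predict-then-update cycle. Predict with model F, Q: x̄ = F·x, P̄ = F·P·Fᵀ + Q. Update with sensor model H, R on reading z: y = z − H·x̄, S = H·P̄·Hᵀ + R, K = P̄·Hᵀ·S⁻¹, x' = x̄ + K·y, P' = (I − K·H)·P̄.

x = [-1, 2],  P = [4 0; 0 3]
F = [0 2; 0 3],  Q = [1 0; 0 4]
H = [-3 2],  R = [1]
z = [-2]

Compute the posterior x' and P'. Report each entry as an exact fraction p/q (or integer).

x' = [55/13, 70/13]
P' = [329/26 246/13; 246/13 371/13]

x̄ = F·x = [4, 6]
P̄ = F·P·Fᵀ + Q = [13 18; 18 31]
y = z − H·x̄ = [-2]
S = H·P̄·Hᵀ + R = [26]
K = P̄·Hᵀ·S⁻¹ = [-3/26; 4/13]
x' = x̄ + K·y = [55/13, 70/13]
P' = (I − K·H)·P̄ = [329/26 246/13; 246/13 371/13]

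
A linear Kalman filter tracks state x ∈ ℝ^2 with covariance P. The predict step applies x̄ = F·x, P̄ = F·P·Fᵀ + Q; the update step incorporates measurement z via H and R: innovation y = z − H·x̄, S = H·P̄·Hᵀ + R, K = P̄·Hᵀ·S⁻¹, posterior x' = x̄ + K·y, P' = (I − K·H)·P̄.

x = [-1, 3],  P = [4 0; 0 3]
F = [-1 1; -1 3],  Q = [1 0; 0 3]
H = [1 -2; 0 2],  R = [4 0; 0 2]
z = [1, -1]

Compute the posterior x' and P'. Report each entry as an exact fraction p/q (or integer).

x̄ = F·x = [4, 10]
P̄ = F·P·Fᵀ + Q = [8 13; 13 34]
y = z − H·x̄ = [17, -21]
S = H·P̄·Hᵀ + R = [96 -110; -110 138]
K = P̄·Hᵀ·S⁻¹ = [94/287 129/287; -55/574 239/574]
x' = x̄ + K·y = [37/287, -107/287]
P' = (I − K·H)·P̄ = [634/287 129/287; 129/287 239/574]

x' = [37/287, -107/287]
P' = [634/287 129/287; 129/287 239/574]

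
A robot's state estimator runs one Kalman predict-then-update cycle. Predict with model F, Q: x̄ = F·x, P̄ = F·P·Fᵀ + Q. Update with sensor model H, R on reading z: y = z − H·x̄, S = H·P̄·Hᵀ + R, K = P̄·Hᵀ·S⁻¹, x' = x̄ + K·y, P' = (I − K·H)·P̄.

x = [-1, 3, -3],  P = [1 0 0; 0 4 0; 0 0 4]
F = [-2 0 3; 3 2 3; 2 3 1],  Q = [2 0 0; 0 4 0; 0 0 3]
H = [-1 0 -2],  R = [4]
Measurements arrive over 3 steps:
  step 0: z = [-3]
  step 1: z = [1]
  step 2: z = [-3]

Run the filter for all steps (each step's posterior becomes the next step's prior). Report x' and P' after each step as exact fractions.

step 0: x̄ = F·x = [-7, -6, 4]
step 0: P̄ = F·P·Fᵀ + Q = [42 30 8; 30 65 42; 8 42 47]
step 0: y = z − H·x̄ = [-2]
step 0: S = H·P̄·Hᵀ + R = [266]
step 0: K = P̄·Hᵀ·S⁻¹ = [-29/133; -3/7; -51/133]
step 0: x' = x̄ + K·y = [-873/133, -36/7, 634/133]
step 0: P' = (I − K·H)·P̄ = [3904/133 36/7 -1894/133; 36/7 113/7 -12/7; -1894/133 -12/7 1049/133]
step 1: x̄ = F·x = [192/7, -2085/133, -452/19]
step 1: P̄ = F·P·Fᵀ + Q = [2529/7 -1251/7 -197; -1251/7 25077/133 4113/19; -197 4113/19 5093/19]
step 1: y = z − H·x̄ = [-2547/133]
step 1: S = H·P̄·Hᵀ + R = [86383/133]
step 1: K = P̄·Hᵀ·S⁻¹ = [4351/86383; -33813/86383; -45101/86383]
step 1: x' = x̄ + K·y = [2286039/86383, -706668/86383, -1191305/86383]
step 1: P' = (I − K·H)·P̄ = [31066604/86383 -14331708/86383 -15542004/86383; -14331708/86383 7691034/86383 7233480/86383; -15542004/86383 7233480/86383 7861204/86383]
step 2: x̄ = F·x = [-8145993/86383, 1870866/86383, 1260769/86383]
step 2: P̄ = F·P·Fᵀ + Q = [381694066/86383 -61547088/86383 -11759252/86383; -61547088/86383 16525132/86383 9507480/86383; -11759252/86383 9507480/86383 10858443/86383]
step 2: y = z − H·x̄ = [-5883604/86383]
step 2: S = H·P̄·Hᵀ + R = [378436362/86383]
step 2: K = P̄·Hᵀ·S⁻¹ = [-59695927/63072727; 7088688/63072727; -4978817/189218181]
step 2: x' = x̄ + K·y = [-1881884141/63072727, 883201410/63072727, 3100769879/189218181]
step 2: P' = (I − K·H)·P̄ = [31173534376/63072727 -15546437040/63072727 -15467375334/63072727; -15546437040/63072727 8575624300/63072727 7759041144/63072727; -15467375334/63072727 7759041144/63072727 23211020635/189218181]

step 0: x' = [-873/133, -36/7, 634/133], P' = [3904/133 36/7 -1894/133; 36/7 113/7 -12/7; -1894/133 -12/7 1049/133]
step 1: x' = [2286039/86383, -706668/86383, -1191305/86383], P' = [31066604/86383 -14331708/86383 -15542004/86383; -14331708/86383 7691034/86383 7233480/86383; -15542004/86383 7233480/86383 7861204/86383]
step 2: x' = [-1881884141/63072727, 883201410/63072727, 3100769879/189218181], P' = [31173534376/63072727 -15546437040/63072727 -15467375334/63072727; -15546437040/63072727 8575624300/63072727 7759041144/63072727; -15467375334/63072727 7759041144/63072727 23211020635/189218181]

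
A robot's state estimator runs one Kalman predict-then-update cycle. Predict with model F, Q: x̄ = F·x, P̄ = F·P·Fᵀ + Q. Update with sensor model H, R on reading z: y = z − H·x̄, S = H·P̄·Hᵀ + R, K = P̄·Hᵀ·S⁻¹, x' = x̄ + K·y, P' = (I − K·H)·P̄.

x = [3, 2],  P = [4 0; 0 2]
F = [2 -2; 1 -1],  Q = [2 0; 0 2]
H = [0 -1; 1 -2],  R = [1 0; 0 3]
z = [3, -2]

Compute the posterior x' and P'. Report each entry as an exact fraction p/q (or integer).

x' = [-586/101, -243/101]
P' = [526/101 164/101; 164/101 88/101]

x̄ = F·x = [2, 1]
P̄ = F·P·Fᵀ + Q = [26 12; 12 8]
y = z − H·x̄ = [4, -2]
S = H·P̄·Hᵀ + R = [9 4; 4 13]
K = P̄·Hᵀ·S⁻¹ = [-164/101 66/101; -88/101 -4/101]
x' = x̄ + K·y = [-586/101, -243/101]
P' = (I − K·H)·P̄ = [526/101 164/101; 164/101 88/101]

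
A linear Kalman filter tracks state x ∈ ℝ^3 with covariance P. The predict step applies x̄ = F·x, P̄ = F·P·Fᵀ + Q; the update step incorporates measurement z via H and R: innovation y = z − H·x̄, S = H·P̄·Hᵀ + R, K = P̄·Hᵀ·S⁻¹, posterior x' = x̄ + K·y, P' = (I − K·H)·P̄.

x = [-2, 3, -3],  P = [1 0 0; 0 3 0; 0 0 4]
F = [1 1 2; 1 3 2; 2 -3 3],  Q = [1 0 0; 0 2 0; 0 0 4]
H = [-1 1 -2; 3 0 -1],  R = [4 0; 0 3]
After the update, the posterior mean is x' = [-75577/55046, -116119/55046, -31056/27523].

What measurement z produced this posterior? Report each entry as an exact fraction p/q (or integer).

x̄ = F·x = [-5, 1, -22]
P̄ = F·P·Fᵀ + Q = [21 26 17; 26 46 -1; 17 -1 71]
S = H·P̄·Hᵀ + R = [375 73; 73 161]
K = P̄·Hᵀ·S⁻¹ = [-8027/55046 19367/55046; -2225/55046 28019/55046; -12150/27523 2090/27523]
x' − x̄ = [199653/55046, -171165/55046, 574450/27523] = K·y
y = (KᵀK)⁻¹·Kᵀ·(x' − x̄) = [-49, -10]
z = y + H·x̄ = [-49, -10] + [50, 7] = [1, -3]

z = [1, -3]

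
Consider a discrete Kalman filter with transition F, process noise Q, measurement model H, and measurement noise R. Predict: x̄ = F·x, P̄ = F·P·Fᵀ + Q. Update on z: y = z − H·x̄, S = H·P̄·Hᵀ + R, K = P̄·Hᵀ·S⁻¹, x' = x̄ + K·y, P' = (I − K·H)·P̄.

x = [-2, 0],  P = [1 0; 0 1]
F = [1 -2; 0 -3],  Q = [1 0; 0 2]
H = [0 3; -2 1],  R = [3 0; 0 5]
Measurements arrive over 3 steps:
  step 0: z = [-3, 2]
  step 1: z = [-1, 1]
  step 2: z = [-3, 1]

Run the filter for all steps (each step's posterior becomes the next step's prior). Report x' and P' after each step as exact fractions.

step 0: x̄ = F·x = [-2, 0]
step 0: P̄ = F·P·Fᵀ + Q = [6 6; 6 11]
step 0: y = z − H·x̄ = [-3, -2]
step 0: S = H·P̄·Hᵀ + R = [102 -3; -3 16]
step 0: K = P̄·Hᵀ·S⁻¹ = [90/541 -186/541; 175/541 -1/541]
step 0: x' = x̄ + K·y = [-980/541, -523/541]
step 0: P' = (I − K·H)·P̄ = [510/541 90/541; 90/541 175/541]
step 1: x̄ = F·x = [66/541, 1569/541]
step 1: P̄ = F·P·Fᵀ + Q = [1391/541 780/541; 780/541 2657/541]
step 1: y = z − H·x̄ = [-5248/541, -896/541]
step 1: S = H·P̄·Hᵀ + R = [25536/541 3291/541; 3291/541 7806/541]
step 1: K = P̄·Hᵀ·S⁻¹ = [15314/116145 -36244/116145; 36113/116145 1097/116145]
step 1: x' = x̄ + K·y = [-8262/12905, -1699/12905]
step 1: P' = (I − K·H)·P̄ = [98267/116145 15314/116145; 15314/116145 36113/116145]
step 2: x̄ = F·x = [-4864/12905, 5097/12905]
step 2: P̄ = F·P·Fᵀ + Q = [297608/116145 56912/38715; 56912/38715 61923/12905]
step 2: y = z − H·x̄ = [-54006/12905, -384/2581]
step 2: S = H·P̄·Hᵀ + R = [596022/12905 14389/2581; 14389/2581 329104/23229]
step 2: K = P̄·Hᵀ·S⁻¹ = [3207776/24129701 -7486768/24129701; 7494727/24129701 215835/24129701]
step 2: x' = x̄ + K·y = [-21404992/24129701, -21866373/24129701]
step 2: P' = (I − K·H)·P̄ = [20320808/24129701 3207776/24129701; 3207776/24129701 7494727/24129701]

step 0: x' = [-980/541, -523/541], P' = [510/541 90/541; 90/541 175/541]
step 1: x' = [-8262/12905, -1699/12905], P' = [98267/116145 15314/116145; 15314/116145 36113/116145]
step 2: x' = [-21404992/24129701, -21866373/24129701], P' = [20320808/24129701 3207776/24129701; 3207776/24129701 7494727/24129701]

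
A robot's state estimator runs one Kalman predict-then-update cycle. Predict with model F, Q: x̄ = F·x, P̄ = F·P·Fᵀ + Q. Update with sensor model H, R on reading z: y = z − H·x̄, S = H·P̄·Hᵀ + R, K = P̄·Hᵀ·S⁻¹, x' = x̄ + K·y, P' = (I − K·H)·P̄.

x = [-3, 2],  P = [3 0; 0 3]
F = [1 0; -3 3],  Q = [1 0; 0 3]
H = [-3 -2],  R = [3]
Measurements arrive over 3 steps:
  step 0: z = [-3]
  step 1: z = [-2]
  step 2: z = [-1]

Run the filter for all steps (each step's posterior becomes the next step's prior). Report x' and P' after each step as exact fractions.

step 0: x̄ = F·x = [-3, 15]
step 0: P̄ = F·P·Fᵀ + Q = [4 -9; -9 57]
step 0: y = z − H·x̄ = [18]
step 0: S = H·P̄·Hᵀ + R = [159]
step 0: K = P̄·Hᵀ·S⁻¹ = [2/53; -29/53]
step 0: x' = x̄ + K·y = [-123/53, 273/53]
step 0: P' = (I − K·H)·P̄ = [200/53 -303/53; -303/53 498/53]
step 1: x̄ = F·x = [-123/53, 1188/53]
step 1: P̄ = F·P·Fᵀ + Q = [253/53 -1509/53; -1509/53 11895/53]
step 1: y = z − H·x̄ = [1901/53]
step 1: S = H·P̄·Hᵀ + R = [31908/53]
step 1: K = P̄·Hᵀ·S⁻¹ = [753/10636; -6421/10636]
step 1: x' = x̄ + K·y = [2325/10636, 8099/10636]
step 1: P' = (I − K·H)·P̄ = [18677/10636 -29145/10636; -29145/10636 53349/10636]
step 2: x̄ = F·x = [2325/10636, 8661/5318]
step 2: P̄ = F·P·Fᵀ + Q = [29313/10636 -71733/5318; -71733/5318 301188/2659]
step 2: y = z − H·x̄ = [30983/10636]
step 2: S = H·P̄·Hᵀ + R = [3393141/10636]
step 2: K = P̄·Hᵀ·S⁻¹ = [66331/1131047; -659702/1131047]
step 2: x' = x̄ + K·y = [440468/1131047, -79687/1131047]
step 2: P' = (I − K·H)·P̄ = [1876173/1131047 -2913756/1131047; -2913756/1131047 5360187/1131047]

step 0: x' = [-123/53, 273/53], P' = [200/53 -303/53; -303/53 498/53]
step 1: x' = [2325/10636, 8099/10636], P' = [18677/10636 -29145/10636; -29145/10636 53349/10636]
step 2: x' = [440468/1131047, -79687/1131047], P' = [1876173/1131047 -2913756/1131047; -2913756/1131047 5360187/1131047]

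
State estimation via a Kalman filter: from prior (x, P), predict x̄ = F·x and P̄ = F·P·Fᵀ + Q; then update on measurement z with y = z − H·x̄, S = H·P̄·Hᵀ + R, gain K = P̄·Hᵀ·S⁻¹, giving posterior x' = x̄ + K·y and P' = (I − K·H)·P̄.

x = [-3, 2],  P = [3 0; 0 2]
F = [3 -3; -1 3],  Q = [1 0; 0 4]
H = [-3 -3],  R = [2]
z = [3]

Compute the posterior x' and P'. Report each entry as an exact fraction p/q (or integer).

x̄ = F·x = [-15, 9]
P̄ = F·P·Fᵀ + Q = [46 -27; -27 25]
y = z − H·x̄ = [-15]
S = H·P̄·Hᵀ + R = [155]
K = P̄·Hᵀ·S⁻¹ = [-57/155; 6/155]
x' = x̄ + K·y = [-294/31, 261/31]
P' = (I − K·H)·P̄ = [3881/155 -3843/155; -3843/155 3839/155]

x' = [-294/31, 261/31]
P' = [3881/155 -3843/155; -3843/155 3839/155]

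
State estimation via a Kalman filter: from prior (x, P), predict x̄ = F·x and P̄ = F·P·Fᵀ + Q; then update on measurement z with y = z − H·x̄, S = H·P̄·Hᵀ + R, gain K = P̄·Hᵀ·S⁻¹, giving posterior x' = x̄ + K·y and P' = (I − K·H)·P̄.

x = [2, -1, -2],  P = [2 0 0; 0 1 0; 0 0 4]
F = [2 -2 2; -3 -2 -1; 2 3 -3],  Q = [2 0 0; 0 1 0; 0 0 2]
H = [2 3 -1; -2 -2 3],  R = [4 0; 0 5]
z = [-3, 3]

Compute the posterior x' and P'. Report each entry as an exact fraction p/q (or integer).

x' = [270814/51503, -189916/51503, 110765/51503]
P' = [716498/51503 -451038/51503 151490/51503; -451038/51503 320381/51503 -62213/51503; 151490/51503 -62213/51503 86753/51503]

x̄ = F·x = [2, -2, 7]
P̄ = F·P·Fᵀ + Q = [30 -16 -22; -16 27 -6; -22 -6 55]
y = z − H·x̄ = [6, -18]
S = H·P̄·Hᵀ + R = [354 -529; -529 936]
K = P̄·Hᵀ·S⁻¹ = [-17902/51503 -15290/51503; 30320/51503 14935/51503; 7397/51503 16341/51503]
x' = x̄ + K·y = [270814/51503, -189916/51503, 110765/51503]
P' = (I − K·H)·P̄ = [716498/51503 -451038/51503 151490/51503; -451038/51503 320381/51503 -62213/51503; 151490/51503 -62213/51503 86753/51503]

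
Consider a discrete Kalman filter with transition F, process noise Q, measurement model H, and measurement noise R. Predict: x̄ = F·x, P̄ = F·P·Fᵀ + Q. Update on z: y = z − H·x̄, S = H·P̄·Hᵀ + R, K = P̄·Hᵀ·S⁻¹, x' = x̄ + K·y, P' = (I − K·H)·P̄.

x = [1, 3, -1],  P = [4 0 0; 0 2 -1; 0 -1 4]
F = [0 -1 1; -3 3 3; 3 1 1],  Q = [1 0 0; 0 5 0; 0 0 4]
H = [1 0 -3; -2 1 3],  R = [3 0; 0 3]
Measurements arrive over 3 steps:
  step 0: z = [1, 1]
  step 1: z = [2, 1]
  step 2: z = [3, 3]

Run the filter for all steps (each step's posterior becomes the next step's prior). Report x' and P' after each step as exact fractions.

step 0: x̄ = F·x = [-4, 3, 5]
step 0: P̄ = F·P·Fᵀ + Q = [9 6 2; 6 77 -24; 2 -24 44]
step 0: y = z − H·x̄ = [20, -25]
step 0: S = H·P̄·Hᵀ + R = [396 -318; -318 320]
step 0: K = P̄·Hᵀ·S⁻¹ = [-1/27 -1/18; 421/474 68/79; -2132/6399 -13/2133]
step 0: x' = x̄ + K·y = [-181/54, -179/237, -9670/6399]
step 0: P' = (I − K·H)·P̄ = [79/9 17/2 80/27; 17/2 1086/79 461/237; 80/27 461/237 8452/6399]
step 1: x̄ = F·x = [-4837/6399, 13891/4266, -157697/12798]
step 1: P̄ = F·P·Fᵀ + Q = [77923/6399 -88165/4266 -371617/12798; -88165/4266 34333/711 99508/2133; -371617/12798 99508/2133 1092538/6399]
step 1: y = z − H·x̄ = [-437821/12798, 212434/6399]
step 1: S = H·P̄·Hᵀ + R = [11044813/6399 -12688784/6399; -12688784/6399 15022564/6399]
step 1: K = P̄·Hᵀ·S⁻¹ = [-92517929/384135862 -199531077/768271724; 22731901/34921442 11307724/17460721; -151373315/384135862 -53821575/768271724]
step 1: x' = x̄ + K·y = [-874671503/768271724, 173676791/69842884, -896419651/768271724]
step 1: P' = (I − K·H)·P̄ = [681432699/384135862 19014963/69842884 159831081/192067931; 19014963/69842884 291099057/69842884 -39125481/69842884; 159831081/192067931 -39125481/69842884 257927369/384135862]
step 2: x̄ = F·x = [-701716088/192067931, 5666089659/768271724, -1609989459/768271724]
step 2: P̄ = F·P·Fᵀ + Q = [5346976671/768271724 -2337295965/192067931 -348938924/192067931; -2337295965/192067931 26549000743/768271724 1396696269/768271724; -348938924/192067931 1396696269/768271724 23286992763/768271724]
step 2: y = z − H·x̄ = [281711147/768271724, -2072517407/384135862]
step 2: S = H·P̄·Hᵀ + R = [112804630443/384135862 -61594490535/192067931; -61594490535/192067931 80587659718/192067931]
step 2: K = P̄·Hᵀ·S⁻¹ = [-314175741629/1304138103984 -225439339115/869425402656; 141296702017/217356350664 94220254395/144904233776; -1537726185895/3912414311952 -184376345425/2608276207968]
step 2: x' = x̄ + K·y = [-381922929373/163017262998, 892322408095/217356350664, -1817641688023/978103577988]
step 2: P' = (I − K·H)·P̄ = [1540162221025/869425402656 39248786737/144904233776 2168513704283/2608276207968; 39248786737/144904233776 151125738489/36226058444 -243344617297/434712701328; 2168513704283/2608276207968 -243344617297/434712701328 5243966076073/7824828623904]

step 0: x' = [-181/54, -179/237, -9670/6399], P' = [79/9 17/2 80/27; 17/2 1086/79 461/237; 80/27 461/237 8452/6399]
step 1: x' = [-874671503/768271724, 173676791/69842884, -896419651/768271724], P' = [681432699/384135862 19014963/69842884 159831081/192067931; 19014963/69842884 291099057/69842884 -39125481/69842884; 159831081/192067931 -39125481/69842884 257927369/384135862]
step 2: x' = [-381922929373/163017262998, 892322408095/217356350664, -1817641688023/978103577988], P' = [1540162221025/869425402656 39248786737/144904233776 2168513704283/2608276207968; 39248786737/144904233776 151125738489/36226058444 -243344617297/434712701328; 2168513704283/2608276207968 -243344617297/434712701328 5243966076073/7824828623904]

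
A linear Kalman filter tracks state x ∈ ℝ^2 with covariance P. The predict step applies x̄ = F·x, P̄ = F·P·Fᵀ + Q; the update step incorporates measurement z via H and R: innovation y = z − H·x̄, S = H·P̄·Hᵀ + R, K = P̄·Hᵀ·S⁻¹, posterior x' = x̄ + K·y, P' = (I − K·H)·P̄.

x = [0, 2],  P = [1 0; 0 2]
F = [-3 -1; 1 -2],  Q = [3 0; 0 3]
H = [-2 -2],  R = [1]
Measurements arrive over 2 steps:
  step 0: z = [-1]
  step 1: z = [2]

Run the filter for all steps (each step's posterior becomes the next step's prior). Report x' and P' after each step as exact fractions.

step 0: x̄ = F·x = [-2, -4]
step 0: P̄ = F·P·Fᵀ + Q = [14 1; 1 12]
step 0: y = z − H·x̄ = [-13]
step 0: S = H·P̄·Hᵀ + R = [113]
step 0: K = P̄·Hᵀ·S⁻¹ = [-30/113; -26/113]
step 0: x' = x̄ + K·y = [164/113, -114/113]
step 0: P' = (I − K·H)·P̄ = [682/113 -667/113; -667/113 680/113]
step 1: x̄ = F·x = [-378/113, 392/113]
step 1: P̄ = F·P·Fᵀ + Q = [3155/113 -4021/113; -4021/113 6409/113]
step 1: y = z − H·x̄ = [254/113]
step 1: S = H·P̄·Hᵀ + R = [6201/113]
step 1: K = P̄·Hᵀ·S⁻¹ = [1732/6201; -1592/2067]
step 1: x' = x̄ + K·y = [-16850/6201, 3592/2067]
step 1: P' = (I − K·H)·P̄ = [146587/6201 -49151/2067; -49151/2067 16649/689]

step 0: x' = [164/113, -114/113], P' = [682/113 -667/113; -667/113 680/113]
step 1: x' = [-16850/6201, 3592/2067], P' = [146587/6201 -49151/2067; -49151/2067 16649/689]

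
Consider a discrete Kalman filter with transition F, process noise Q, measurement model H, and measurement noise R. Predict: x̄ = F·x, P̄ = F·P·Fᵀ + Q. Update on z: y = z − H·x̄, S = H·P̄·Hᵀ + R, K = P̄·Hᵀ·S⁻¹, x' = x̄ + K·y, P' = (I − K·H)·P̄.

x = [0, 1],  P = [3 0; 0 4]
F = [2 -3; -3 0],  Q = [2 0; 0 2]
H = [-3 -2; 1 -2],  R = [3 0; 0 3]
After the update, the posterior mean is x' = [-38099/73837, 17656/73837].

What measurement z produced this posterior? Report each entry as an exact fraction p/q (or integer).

z = [1, -1]

x̄ = F·x = [-3, 0]
P̄ = F·P·Fᵀ + Q = [50 -18; -18 29]
S = H·P̄·Hᵀ + R = [353 -106; -106 241]
K = P̄·Hᵀ·S⁻¹ = [-18358/73837 18274/73837; -9020/73837 -27252/73837]
x' − x̄ = [183412/73837, 17656/73837] = K·y
y = (KᵀK)⁻¹·Kᵀ·(x' − x̄) = [-8, 2]
z = y + H·x̄ = [-8, 2] + [9, -3] = [1, -1]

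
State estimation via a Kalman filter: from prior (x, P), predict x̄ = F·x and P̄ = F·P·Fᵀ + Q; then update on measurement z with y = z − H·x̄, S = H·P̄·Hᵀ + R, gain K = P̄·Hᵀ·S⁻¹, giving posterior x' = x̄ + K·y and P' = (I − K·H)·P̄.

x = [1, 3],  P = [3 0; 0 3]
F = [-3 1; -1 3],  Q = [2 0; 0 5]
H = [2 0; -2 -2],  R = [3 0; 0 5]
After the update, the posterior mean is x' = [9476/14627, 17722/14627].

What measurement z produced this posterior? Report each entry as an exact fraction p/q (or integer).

z = [2, -3]

x̄ = F·x = [0, 8]
P̄ = F·P·Fᵀ + Q = [32 18; 18 35]
S = H·P̄·Hᵀ + R = [131 -200; -200 417]
K = P̄·Hᵀ·S⁻¹ = [6688/14627 -300/14627; -6188/14627 -6686/14627]
x' − x̄ = [9476/14627, -99294/14627] = K·y
y = (KᵀK)⁻¹·Kᵀ·(x' − x̄) = [2, 13]
z = y + H·x̄ = [2, 13] + [0, -16] = [2, -3]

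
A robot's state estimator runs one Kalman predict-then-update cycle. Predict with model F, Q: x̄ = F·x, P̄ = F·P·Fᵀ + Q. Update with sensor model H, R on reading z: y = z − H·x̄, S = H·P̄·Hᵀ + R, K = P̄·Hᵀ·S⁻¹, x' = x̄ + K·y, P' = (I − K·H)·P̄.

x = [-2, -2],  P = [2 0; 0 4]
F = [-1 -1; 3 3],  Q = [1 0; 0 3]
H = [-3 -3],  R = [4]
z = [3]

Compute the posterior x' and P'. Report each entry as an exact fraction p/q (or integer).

x' = [331/256, -615/256]
P' = [703/256 -747/256; -747/256 903/256]

x̄ = F·x = [4, -12]
P̄ = F·P·Fᵀ + Q = [7 -18; -18 57]
y = z − H·x̄ = [-21]
S = H·P̄·Hᵀ + R = [256]
K = P̄·Hᵀ·S⁻¹ = [33/256; -117/256]
x' = x̄ + K·y = [331/256, -615/256]
P' = (I − K·H)·P̄ = [703/256 -747/256; -747/256 903/256]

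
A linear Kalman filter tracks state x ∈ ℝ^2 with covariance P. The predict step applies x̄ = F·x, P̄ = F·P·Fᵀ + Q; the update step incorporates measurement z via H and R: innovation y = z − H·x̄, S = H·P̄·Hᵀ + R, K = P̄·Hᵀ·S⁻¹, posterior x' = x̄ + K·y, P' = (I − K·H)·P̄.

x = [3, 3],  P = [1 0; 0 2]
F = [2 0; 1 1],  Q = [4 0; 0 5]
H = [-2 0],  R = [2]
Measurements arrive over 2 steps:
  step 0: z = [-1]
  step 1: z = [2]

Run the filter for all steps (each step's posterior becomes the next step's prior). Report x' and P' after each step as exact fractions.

step 0: x̄ = F·x = [6, 6]
step 0: P̄ = F·P·Fᵀ + Q = [8 2; 2 8]
step 0: y = z − H·x̄ = [11]
step 0: S = H·P̄·Hᵀ + R = [34]
step 0: K = P̄·Hᵀ·S⁻¹ = [-8/17; -2/17]
step 0: x' = x̄ + K·y = [14/17, 80/17]
step 0: P' = (I − K·H)·P̄ = [8/17 2/17; 2/17 128/17]
step 1: x̄ = F·x = [28/17, 94/17]
step 1: P̄ = F·P·Fᵀ + Q = [100/17 20/17; 20/17 225/17]
step 1: y = z − H·x̄ = [90/17]
step 1: S = H·P̄·Hᵀ + R = [434/17]
step 1: K = P̄·Hᵀ·S⁻¹ = [-100/217; -20/217]
step 1: x' = x̄ + K·y = [-172/217, 1094/217]
step 1: P' = (I − K·H)·P̄ = [100/217 20/217; 20/217 2825/217]

step 0: x' = [14/17, 80/17], P' = [8/17 2/17; 2/17 128/17]
step 1: x' = [-172/217, 1094/217], P' = [100/217 20/217; 20/217 2825/217]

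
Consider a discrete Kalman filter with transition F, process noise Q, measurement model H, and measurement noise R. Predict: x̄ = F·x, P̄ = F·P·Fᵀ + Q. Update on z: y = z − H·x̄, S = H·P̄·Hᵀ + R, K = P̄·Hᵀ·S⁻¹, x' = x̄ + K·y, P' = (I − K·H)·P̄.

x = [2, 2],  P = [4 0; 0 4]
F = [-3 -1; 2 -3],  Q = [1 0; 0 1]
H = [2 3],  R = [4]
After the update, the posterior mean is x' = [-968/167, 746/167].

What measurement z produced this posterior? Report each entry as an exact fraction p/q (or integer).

z = [2]

x̄ = F·x = [-8, -2]
P̄ = F·P·Fᵀ + Q = [41 -12; -12 53]
S = H·P̄·Hᵀ + R = [501]
K = P̄·Hᵀ·S⁻¹ = [46/501; 45/167]
x' − x̄ = [368/167, 1080/167] = K·y
y = (KᵀK)⁻¹·Kᵀ·(x' − x̄) = [24]
z = y + H·x̄ = [24] + [-22] = [2]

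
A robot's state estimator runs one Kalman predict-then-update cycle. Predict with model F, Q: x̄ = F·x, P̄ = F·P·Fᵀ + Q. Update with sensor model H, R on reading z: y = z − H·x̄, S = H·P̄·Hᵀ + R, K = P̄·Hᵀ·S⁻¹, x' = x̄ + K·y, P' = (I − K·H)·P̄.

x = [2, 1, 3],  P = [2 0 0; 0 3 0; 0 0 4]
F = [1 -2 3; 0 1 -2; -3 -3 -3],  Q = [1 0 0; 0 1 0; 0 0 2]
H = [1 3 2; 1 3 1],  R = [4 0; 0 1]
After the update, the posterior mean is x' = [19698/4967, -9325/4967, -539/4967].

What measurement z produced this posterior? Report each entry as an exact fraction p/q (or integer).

z = [-1, -2]

x̄ = F·x = [9, -5, -18]
P̄ = F·P·Fᵀ + Q = [51 -30 -24; -30 20 15; -24 15 83]
S = H·P̄·Hᵀ + R = [471 280; 280 177]
K = P̄·Hᵀ·S⁻¹ = [2241/4967 -5313/4967; -1980/4967 4395/4967; 3979/4967 -3376/4967]
x' − x̄ = [-25005/4967, 15510/4967, 88867/4967] = K·y
y = (KᵀK)⁻¹·Kᵀ·(x' − x̄) = [41, 22]
z = y + H·x̄ = [41, 22] + [-42, -24] = [-1, -2]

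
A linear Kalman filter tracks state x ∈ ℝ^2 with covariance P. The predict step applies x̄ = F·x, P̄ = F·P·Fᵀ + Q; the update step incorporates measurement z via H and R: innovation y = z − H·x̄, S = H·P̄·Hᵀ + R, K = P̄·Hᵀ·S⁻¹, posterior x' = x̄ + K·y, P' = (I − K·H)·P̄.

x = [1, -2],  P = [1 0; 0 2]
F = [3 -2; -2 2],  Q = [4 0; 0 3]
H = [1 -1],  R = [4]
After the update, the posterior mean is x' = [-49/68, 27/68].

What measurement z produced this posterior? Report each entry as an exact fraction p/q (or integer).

x̄ = F·x = [7, -6]
P̄ = F·P·Fᵀ + Q = [21 -14; -14 15]
S = H·P̄·Hᵀ + R = [68]
K = P̄·Hᵀ·S⁻¹ = [35/68; -29/68]
x' − x̄ = [-525/68, 435/68] = K·y
y = (KᵀK)⁻¹·Kᵀ·(x' − x̄) = [-15]
z = y + H·x̄ = [-15] + [13] = [-2]

z = [-2]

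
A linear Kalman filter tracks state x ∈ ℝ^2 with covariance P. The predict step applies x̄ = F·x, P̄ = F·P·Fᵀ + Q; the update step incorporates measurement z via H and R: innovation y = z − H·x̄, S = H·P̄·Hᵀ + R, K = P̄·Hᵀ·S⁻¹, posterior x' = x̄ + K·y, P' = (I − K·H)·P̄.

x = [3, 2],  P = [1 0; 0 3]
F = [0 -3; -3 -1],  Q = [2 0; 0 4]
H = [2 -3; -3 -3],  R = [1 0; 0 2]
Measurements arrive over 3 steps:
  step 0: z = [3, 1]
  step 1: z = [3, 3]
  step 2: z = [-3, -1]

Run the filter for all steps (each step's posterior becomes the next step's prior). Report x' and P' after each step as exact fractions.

step 0: x' = [1409/3627, -944/1209], P' = [10399/87048 389/29016; 389/29016 727/9672]
step 1: x' = [1071224/10670523, -3501425/3556841], P' = [1225508/10670523 45494/3556841; 45494/3556841 264826/3556841]
step 2: x' = [-124046380/485284359, 480535103/647045812], P' = [167187652/1455853077 6204526/485284359; 6204526/485284359 24084845/323522906]

step 0: x̄ = F·x = [-6, -11]
step 0: P̄ = F·P·Fᵀ + Q = [29 9; 9 16]
step 0: y = z − H·x̄ = [-18, -50]
step 0: S = H·P̄·Hᵀ + R = [153 -3; -3 569]
step 0: K = P̄·Hᵀ·S⁻¹ = [17297/87048 -5783/29016; -5765/29016 -1285/9672]
step 0: x' = x̄ + K·y = [1409/3627, -944/1209]
step 0: P' = (I − K·H)·P̄ = [10399/87048 389/29016; 389/29016 727/9672]
step 1: x̄ = F·x = [944/403, -5/13]
step 1: P̄ = F·P·Fᵀ + Q = [8629/3224 9/26; 9/26 68/13]
step 1: y = z − H·x̄ = [-88/31, 3576/403]
step 1: S = H·P̄·Hᵀ + R = [3387/62 3975/124; 3975/124 255973/3224]
step 1: K = P̄·Hᵀ·S⁻¹ = [2041570/10670523 -680995/3556841; -703490/3556841 -465480/3556841]
step 1: x' = x̄ + K·y = [1071224/10670523, -3501425/3556841]
step 1: P' = (I − K·H)·P̄ = [1225508/10670523 45494/3556841; 45494/3556841 264826/3556841]
step 2: x̄ = F·x = [10504275/3556841, 2430201/3556841]
step 2: P̄ = F·P·Fᵀ + Q = [9497116/3556841 1203924/3556841; 1203924/3556841 18441678/3556841]
step 2: y = z − H·x̄ = [-24388470/3556841, 35246587/3556841]
step 2: S = H·P̄·Hᵀ + R = [193073319/3556841 112604178/3556841; 112604178/3556841 280233460/3556841]
step 2: K = P̄·Hᵀ·S⁻¹ = [278534570/1455853077 -92900615/485284359; -191945501/970568718 -84663587/647045812]
step 2: x' = x̄ + K·y = [-124046380/485284359, 480535103/647045812]
step 2: P' = (I − K·H)·P̄ = [167187652/1455853077 6204526/485284359; 6204526/485284359 24084845/323522906]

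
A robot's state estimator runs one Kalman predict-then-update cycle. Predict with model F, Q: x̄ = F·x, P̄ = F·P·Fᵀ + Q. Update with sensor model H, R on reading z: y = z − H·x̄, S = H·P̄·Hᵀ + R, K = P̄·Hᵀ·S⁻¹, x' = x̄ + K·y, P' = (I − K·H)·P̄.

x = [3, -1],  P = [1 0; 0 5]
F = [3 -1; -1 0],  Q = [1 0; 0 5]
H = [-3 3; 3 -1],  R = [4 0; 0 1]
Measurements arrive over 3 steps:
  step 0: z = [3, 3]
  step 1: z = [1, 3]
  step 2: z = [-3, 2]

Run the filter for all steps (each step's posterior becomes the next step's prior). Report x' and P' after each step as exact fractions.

step 0: x̄ = F·x = [10, -3]
step 0: P̄ = F·P·Fᵀ + Q = [15 -3; -3 6]
step 0: y = z − H·x̄ = [42, -30]
step 0: S = H·P̄·Hᵀ + R = [247 -189; -189 160]
step 0: K = P̄·Hᵀ·S⁻¹ = [432/3799 1650/3799; 1485/3799 1398/3799]
step 0: x' = x̄ + K·y = [6634/3799, 9033/3799]
step 0: P' = (I − K·H)·P̄ = [1113/3799 1689/3799; 1689/3799 3669/3799]
step 1: x̄ = F·x = [10869/3799, -6634/3799]
step 1: P̄ = F·P·Fᵀ + Q = [7351/3799 -1650/3799; -1650/3799 20108/3799]
step 1: y = z − H·x̄ = [56308/3799, -27844/3799]
step 1: S = H·P̄·Hᵀ + R = [292027/3799 -146283/3799; -146283/3799 99966/3799]
step 1: K = P̄·Hᵀ·S⁻¹ = [67383/683869 260756/683869; 250910/683869 587224/2051607]
step 1: x' = x̄ + K·y = [1044139/683869, 3270254/2051607]
step 1: P' = (I − K·H)·P̄ = [175300/683869 265144/683869; 265144/683869 1799072/2051607]
step 2: x̄ = F·x = [6126997/2051607, -1044139/683869]
step 2: P̄ = F·P·Fᵀ + Q = [3811187/2051607 -260756/683869; -260756/683869 3594645/683869]
step 2: y = z − H·x̄ = [7207807/683869, -5803398/683869]
step 2: S = H·P̄·Hᵀ + R = [51214450/683869 -25346568/683869; -25346568/683869 17276611/683869]
step 2: K = P̄·Hᵀ·S⁻¹ = [34875751/354400654 67347695/177200327; 129973821/354400654 50449983/177200327]
step 2: x' = x̄ + K·y = [848805721/1063201962, -27461383/354400654]
step 2: P' = (I − K·H)·P̄ = [271794587/1063201962 137099197/354400654; 137099197/354400654 310397625/354400654]

step 0: x' = [6634/3799, 9033/3799], P' = [1113/3799 1689/3799; 1689/3799 3669/3799]
step 1: x' = [1044139/683869, 3270254/2051607], P' = [175300/683869 265144/683869; 265144/683869 1799072/2051607]
step 2: x' = [848805721/1063201962, -27461383/354400654], P' = [271794587/1063201962 137099197/354400654; 137099197/354400654 310397625/354400654]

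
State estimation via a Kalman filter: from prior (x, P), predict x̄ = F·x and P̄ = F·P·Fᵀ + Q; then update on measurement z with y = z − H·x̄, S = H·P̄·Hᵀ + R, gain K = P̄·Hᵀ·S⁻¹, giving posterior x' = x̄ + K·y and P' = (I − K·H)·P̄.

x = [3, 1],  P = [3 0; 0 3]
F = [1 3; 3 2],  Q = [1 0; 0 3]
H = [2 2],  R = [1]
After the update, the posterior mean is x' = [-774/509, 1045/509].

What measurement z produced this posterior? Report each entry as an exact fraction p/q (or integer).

z = [1]

x̄ = F·x = [6, 11]
P̄ = F·P·Fᵀ + Q = [31 27; 27 42]
S = H·P̄·Hᵀ + R = [509]
K = P̄·Hᵀ·S⁻¹ = [116/509; 138/509]
x' − x̄ = [-3828/509, -4554/509] = K·y
y = (KᵀK)⁻¹·Kᵀ·(x' − x̄) = [-33]
z = y + H·x̄ = [-33] + [34] = [1]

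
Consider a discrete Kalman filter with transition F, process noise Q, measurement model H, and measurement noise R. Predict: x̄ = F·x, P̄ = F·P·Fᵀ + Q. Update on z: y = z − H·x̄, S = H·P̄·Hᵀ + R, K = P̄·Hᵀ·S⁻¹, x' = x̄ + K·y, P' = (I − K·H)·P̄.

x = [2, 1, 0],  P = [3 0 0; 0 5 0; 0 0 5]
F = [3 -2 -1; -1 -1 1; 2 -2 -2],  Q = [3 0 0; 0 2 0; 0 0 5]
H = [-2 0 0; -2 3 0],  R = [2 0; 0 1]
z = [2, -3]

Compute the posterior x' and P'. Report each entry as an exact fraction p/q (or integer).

x̄ = F·x = [4, -3, 2]
P̄ = F·P·Fᵀ + Q = [55 -4 48; -4 15 -6; 48 -6 57]
y = z − H·x̄ = [10, 14]
S = H·P̄·Hᵀ + R = [222 244; 244 404]
K = P̄·Hᵀ·S⁻¹ = [-1834/3769 -61/7538; -2425/7538 4907/15076; -1371/3769 -471/7538]
x' = x̄ + K·y = [-3691/3769, -12515/7538, -9469/3769]
P' = (I − K·H)·P̄ = [1834/3769 2425/7538 1371/3769; 2425/7538 4869/15076 1671/7538; 1371/3769 1671/7538 56370/3769]

x' = [-3691/3769, -12515/7538, -9469/3769]
P' = [1834/3769 2425/7538 1371/3769; 2425/7538 4869/15076 1671/7538; 1371/3769 1671/7538 56370/3769]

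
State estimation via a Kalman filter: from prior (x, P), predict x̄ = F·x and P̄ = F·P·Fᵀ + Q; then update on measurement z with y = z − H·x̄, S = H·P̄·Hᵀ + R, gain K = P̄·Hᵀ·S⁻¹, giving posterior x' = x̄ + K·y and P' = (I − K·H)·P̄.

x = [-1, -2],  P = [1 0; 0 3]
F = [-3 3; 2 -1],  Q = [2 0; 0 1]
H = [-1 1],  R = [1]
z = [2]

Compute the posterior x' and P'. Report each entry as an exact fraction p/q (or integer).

x' = [-178/77, -23/77]
P' = [117/77 64/77; 64/77 87/77]

x̄ = F·x = [-3, 0]
P̄ = F·P·Fᵀ + Q = [38 -15; -15 8]
y = z − H·x̄ = [-1]
S = H·P̄·Hᵀ + R = [77]
K = P̄·Hᵀ·S⁻¹ = [-53/77; 23/77]
x' = x̄ + K·y = [-178/77, -23/77]
P' = (I − K·H)·P̄ = [117/77 64/77; 64/77 87/77]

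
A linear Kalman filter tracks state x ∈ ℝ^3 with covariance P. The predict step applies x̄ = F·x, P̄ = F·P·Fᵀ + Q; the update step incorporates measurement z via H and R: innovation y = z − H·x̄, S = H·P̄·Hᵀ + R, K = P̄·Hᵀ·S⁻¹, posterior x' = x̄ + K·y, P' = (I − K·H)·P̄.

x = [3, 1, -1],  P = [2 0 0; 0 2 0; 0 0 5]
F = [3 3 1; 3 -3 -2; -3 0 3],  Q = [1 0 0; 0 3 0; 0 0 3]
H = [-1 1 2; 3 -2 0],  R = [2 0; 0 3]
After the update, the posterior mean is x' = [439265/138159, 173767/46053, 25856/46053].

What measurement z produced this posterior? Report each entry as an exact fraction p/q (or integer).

z = [2, 2]

x̄ = F·x = [11, 8, -12]
P̄ = F·P·Fᵀ + Q = [42 -10 -3; -10 59 -48; -3 -48 66]
S = H·P̄·Hᵀ + R = [207 -120; -120 737]
K = P̄·Hᵀ·S⁻¹ = [-25226/138159 7754/46053; -12553/46053 -3764/15351; 24853/46053 3161/15351]
x' − x̄ = [-1080484/138159, -194657/46053, 578492/46053] = K·y
y = (KᵀK)⁻¹·Kᵀ·(x' − x̄) = [29, -15]
z = y + H·x̄ = [29, -15] + [-27, 17] = [2, 2]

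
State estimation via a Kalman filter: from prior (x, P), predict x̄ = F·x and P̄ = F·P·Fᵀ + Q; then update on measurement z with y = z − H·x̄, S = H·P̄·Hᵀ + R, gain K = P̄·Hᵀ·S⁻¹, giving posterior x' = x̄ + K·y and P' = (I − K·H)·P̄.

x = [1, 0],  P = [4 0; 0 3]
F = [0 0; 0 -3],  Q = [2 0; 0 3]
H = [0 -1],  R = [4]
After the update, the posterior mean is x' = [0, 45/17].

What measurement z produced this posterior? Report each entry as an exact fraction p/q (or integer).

x̄ = F·x = [0, 0]
P̄ = F·P·Fᵀ + Q = [2 0; 0 30]
S = H·P̄·Hᵀ + R = [34]
K = P̄·Hᵀ·S⁻¹ = [0; -15/17]
x' − x̄ = [0, 45/17] = K·y
y = (KᵀK)⁻¹·Kᵀ·(x' − x̄) = [-3]
z = y + H·x̄ = [-3] + [0] = [-3]

z = [-3]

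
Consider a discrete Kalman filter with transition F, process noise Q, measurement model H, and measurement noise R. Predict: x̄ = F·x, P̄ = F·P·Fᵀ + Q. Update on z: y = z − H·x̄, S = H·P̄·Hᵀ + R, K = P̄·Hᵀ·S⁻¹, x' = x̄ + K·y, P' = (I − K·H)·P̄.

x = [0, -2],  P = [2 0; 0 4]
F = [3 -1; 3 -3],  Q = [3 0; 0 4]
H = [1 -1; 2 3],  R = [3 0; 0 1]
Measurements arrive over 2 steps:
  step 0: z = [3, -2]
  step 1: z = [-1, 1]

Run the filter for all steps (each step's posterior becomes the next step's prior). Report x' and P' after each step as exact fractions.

step 0: x' = [15079/16722, -10606/8361], P' = [15475/16722 -4630/8361; -4630/8361 3662/8361]
step 1: x' = [-28021575/79483946, 23316991/39741973], P' = [61917739/79483946 -18158110/39741973; -18158110/39741973 14856173/39741973]

step 0: x̄ = F·x = [2, 6]
step 0: P̄ = F·P·Fᵀ + Q = [25 30; 30 58]
step 0: y = z − H·x̄ = [7, -24]
step 0: S = H·P̄·Hᵀ + R = [26 -94; -94 983]
step 0: K = P̄·Hᵀ·S⁻¹ = [8245/16722 1585/8361; -2764/8361 1726/8361]
step 0: x' = x̄ + K·y = [15079/16722, -10606/8361]
step 0: P' = (I − K·H)·P̄ = [15475/16722 -4630/8361; -4630/8361 3662/8361]
step 1: x̄ = F·x = [66449/16722, 12097/1858]
step 1: P̄ = F·P·Fᵀ + Q = [252325/16722 30263/1858; 30263/1858 48751/1858]
step 1: y = z − H·x̄ = [12851/8361, -442795/16722]
step 1: S = H·P̄·Hᵀ + R = [98258/8361 -269630/8361; -269630/8361 8243257/16722]
step 1: K = P̄·Hᵀ·S⁻¹ = [32744653/79483946 7443409/39741973; -11004761/39741973 8252299/39741973]
step 1: x' = x̄ + K·y = [-28021575/79483946, 23316991/39741973]
step 1: P' = (I − K·H)·P̄ = [61917739/79483946 -18158110/39741973; -18158110/39741973 14856173/39741973]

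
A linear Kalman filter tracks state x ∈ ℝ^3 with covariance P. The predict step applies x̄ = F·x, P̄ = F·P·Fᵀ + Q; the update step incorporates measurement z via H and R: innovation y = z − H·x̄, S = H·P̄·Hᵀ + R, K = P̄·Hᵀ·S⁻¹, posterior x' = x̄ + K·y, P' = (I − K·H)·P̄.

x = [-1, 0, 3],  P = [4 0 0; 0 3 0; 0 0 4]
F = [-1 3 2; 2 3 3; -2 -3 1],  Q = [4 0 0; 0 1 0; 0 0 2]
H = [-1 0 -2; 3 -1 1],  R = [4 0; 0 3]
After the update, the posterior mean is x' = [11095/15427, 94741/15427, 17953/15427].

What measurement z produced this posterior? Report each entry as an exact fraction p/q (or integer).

z = [-3, -3]

x̄ = F·x = [7, 7, 5]
P̄ = F·P·Fᵀ + Q = [51 43 -11; 43 80 -31; -11 -31 49]
S = H·P̄·Hᵀ + R = [207 -193; -193 329]
K = P̄·Hᵀ·S⁻¹ = [4783/15427 7448/15427; 9725/30854 7393/30854; -9776/15427 -3531/15427]
x' − x̄ = [-96894/15427, -13248/15427, -59182/15427] = K·y
y = (KᵀK)⁻¹·Kᵀ·(x' − x̄) = [14, -22]
z = y + H·x̄ = [14, -22] + [-17, 19] = [-3, -3]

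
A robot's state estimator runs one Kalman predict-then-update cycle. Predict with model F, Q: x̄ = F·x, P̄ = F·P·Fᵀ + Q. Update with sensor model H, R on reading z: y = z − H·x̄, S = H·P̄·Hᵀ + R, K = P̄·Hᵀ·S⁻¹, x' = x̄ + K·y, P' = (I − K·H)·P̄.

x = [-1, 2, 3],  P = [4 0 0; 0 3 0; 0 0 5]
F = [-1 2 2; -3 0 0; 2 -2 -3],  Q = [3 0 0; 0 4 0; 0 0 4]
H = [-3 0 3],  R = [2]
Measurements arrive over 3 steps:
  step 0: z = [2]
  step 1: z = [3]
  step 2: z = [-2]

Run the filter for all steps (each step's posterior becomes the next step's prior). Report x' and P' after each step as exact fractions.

step 0: x' = [23/973, -1401/973, 645/973], P' = [4605/1946 -2742/973 4427/1946; -2742/973 33088/973 -2778/973; 4427/1946 -2778/973 4681/1946]
step 1: x' = [-3730780/4535579, -42987/4535579, 807749/4535579], P' = [16864379/9071158 -876741/9071158 15860367/9071158; -876741/9071158 221761051/9071158 -958437/9071158; 15860367/9071158 -958437/9071158 16871303/9071158]
step 2: x' = [-2663609546/16623657067, 41924603841/16623657067, -13770118426/16623657067], P' = [61788235309/33247314134 -6225931311/33247314134 58112916197/33247314134; -6225931311/33247314134 683614924997/33247314134 -6074720907/33247314134; 58112916197/33247314134 -6074720907/33247314134 61821857489/33247314134]

step 0: x̄ = F·x = [11, 3, -15]
step 0: P̄ = F·P·Fᵀ + Q = [39 12 -50; 12 40 -24; -50 -24 77]
step 0: y = z − H·x̄ = [80]
step 0: S = H·P̄·Hᵀ + R = [1946]
step 0: K = P̄·Hᵀ·S⁻¹ = [-267/1946; -54/973; 381/1946]
step 0: x' = x̄ + K·y = [23/973, -1401/973, 645/973]
step 0: P' = (I − K·H)·P̄ = [4605/1946 -2742/973 4427/1946; -2742/973 33088/973 -2778/973; 4427/1946 -2778/973 4681/1946]
step 1: x̄ = F·x = [-1535/973, -69/973, 913/973]
step 1: P̄ = F·P·Fᵀ + Q = [253651/1946 20157/1946 -248355/1946; 20157/1946 49229/1946 -20691/1946; -248355/1946 -20691/1946 257113/1946]
step 1: y = z − H·x̄ = [-4425/973]
step 1: S = H·P̄·Hᵀ + R = [4535579/973]
step 1: K = P̄·Hᵀ·S⁻¹ = [-753009/4535579; -61272/4535579; 758202/4535579]
step 1: x' = x̄ + K·y = [-3730780/4535579, -42987/4535579, 807749/4535579]
step 1: P' = (I − K·H)·P̄ = [16864379/9071158 -876741/9071158 15860367/9071158; -876741/9071158 221761051/9071158 -958437/9071158; 15860367/9071158 -958437/9071158 16871303/9071158]
step 2: x̄ = F·x = [5260304/4535579, 11192340/4535579, -9798833/4535579]
step 2: P̄ = F·P·Fᵀ + Q = [931005269/9071158 -39308619/9071158 -906654287/9071158; -39308619/9071158 188064043/9071158 36296583/9071158; -906654287/9071158 36296583/9071158 947816359/9071158]
step 2: y = z − H·x̄ = [36106253/4535579]
step 2: S = H·P̄·Hᵀ + R = [16623657067/4535579]
step 2: K = P̄·Hᵀ·S⁻¹ = [-2756489334/16623657067; 113407803/16623657067; 2781705969/16623657067]
step 2: x' = x̄ + K·y = [-2663609546/16623657067, 41924603841/16623657067, -13770118426/16623657067]
step 2: P' = (I − K·H)·P̄ = [61788235309/33247314134 -6225931311/33247314134 58112916197/33247314134; -6225931311/33247314134 683614924997/33247314134 -6074720907/33247314134; 58112916197/33247314134 -6074720907/33247314134 61821857489/33247314134]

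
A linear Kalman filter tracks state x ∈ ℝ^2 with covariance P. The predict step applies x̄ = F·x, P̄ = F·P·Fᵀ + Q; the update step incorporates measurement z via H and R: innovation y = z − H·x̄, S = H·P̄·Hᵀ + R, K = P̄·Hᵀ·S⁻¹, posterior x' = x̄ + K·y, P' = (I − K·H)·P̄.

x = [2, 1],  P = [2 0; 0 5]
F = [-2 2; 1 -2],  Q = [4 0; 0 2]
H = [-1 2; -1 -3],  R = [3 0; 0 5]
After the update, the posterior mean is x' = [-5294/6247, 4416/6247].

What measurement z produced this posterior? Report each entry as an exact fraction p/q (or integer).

z = [2, -2]

x̄ = F·x = [-2, 0]
P̄ = F·P·Fᵀ + Q = [32 -24; -24 24]
S = H·P̄·Hᵀ + R = [227 -136; -136 109]
K = P̄·Hᵀ·S⁻¹ = [-3280/6247 -1800/6247; 1320/6247 -1104/6247]
x' − x̄ = [7200/6247, 4416/6247] = K·y
y = (KᵀK)⁻¹·Kᵀ·(x' − x̄) = [0, -4]
z = y + H·x̄ = [0, -4] + [2, 2] = [2, -2]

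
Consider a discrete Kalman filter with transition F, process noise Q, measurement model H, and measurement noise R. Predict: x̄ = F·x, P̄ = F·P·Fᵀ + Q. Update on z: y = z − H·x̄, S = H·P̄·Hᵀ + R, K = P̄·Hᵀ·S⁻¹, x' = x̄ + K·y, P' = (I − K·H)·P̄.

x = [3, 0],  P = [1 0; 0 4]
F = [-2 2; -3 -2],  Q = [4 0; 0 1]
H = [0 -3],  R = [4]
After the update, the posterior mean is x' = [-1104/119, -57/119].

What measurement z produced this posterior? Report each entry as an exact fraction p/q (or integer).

x̄ = F·x = [-6, -9]
P̄ = F·P·Fᵀ + Q = [24 -10; -10 26]
S = H·P̄·Hᵀ + R = [238]
K = P̄·Hᵀ·S⁻¹ = [15/119; -39/119]
x' − x̄ = [-390/119, 1014/119] = K·y
y = (KᵀK)⁻¹·Kᵀ·(x' − x̄) = [-26]
z = y + H·x̄ = [-26] + [27] = [1]

z = [1]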